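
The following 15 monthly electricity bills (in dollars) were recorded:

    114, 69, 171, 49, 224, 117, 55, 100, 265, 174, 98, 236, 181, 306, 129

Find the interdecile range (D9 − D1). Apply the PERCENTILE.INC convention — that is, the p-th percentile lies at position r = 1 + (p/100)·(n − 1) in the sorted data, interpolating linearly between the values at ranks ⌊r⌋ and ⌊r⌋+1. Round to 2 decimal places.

192.80

Sorted: 49, 55, 69, 98, 100, 114, 117, 129, 171, 174, 181, 224, 236, 265, 306.
n = 15.
P10: r = 2.4; ranks 2–3 are 55, 69; interpolating gives 60.6.
P90: r = 13.6; ranks 13–14 are 236, 265; interpolating gives 253.4.
Difference: 253.4 − 60.6 = 192.8.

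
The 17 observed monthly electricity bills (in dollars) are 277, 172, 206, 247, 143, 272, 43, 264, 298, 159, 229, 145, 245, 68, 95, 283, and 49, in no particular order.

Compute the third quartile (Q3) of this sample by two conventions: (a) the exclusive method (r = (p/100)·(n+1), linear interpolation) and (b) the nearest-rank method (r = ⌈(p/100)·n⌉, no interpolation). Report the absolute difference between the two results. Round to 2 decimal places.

4.00

Sorted: 43, 49, 68, 95, 143, 145, 159, 172, 206, 229, 245, 247, 264, 272, 277, 283, 298.
n = 17.
(a) r = 13.5; between ranks 13 (264) and 14 (272): 268.
(b) the nearest-rank method: rank 13 → 264.
|268 − 264| = 4.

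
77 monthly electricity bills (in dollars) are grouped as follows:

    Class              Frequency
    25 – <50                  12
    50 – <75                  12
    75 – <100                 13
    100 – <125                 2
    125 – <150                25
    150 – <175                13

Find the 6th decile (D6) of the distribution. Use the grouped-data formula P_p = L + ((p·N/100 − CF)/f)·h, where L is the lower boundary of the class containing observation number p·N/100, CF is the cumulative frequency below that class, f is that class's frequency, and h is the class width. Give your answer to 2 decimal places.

132.20

N = 77; target position k = 60/100 · 77 = 46.2.
Cumulative frequencies: 12, 24, 37, 39, 64, 77.
Observation 46.2 falls in the class 125 – <150.
L = 125, CF = 39, f = 25, h = 25.
P60 = 125 + ((46.2 − 39)/25)·25 = 125 + 7.2 = 132.2.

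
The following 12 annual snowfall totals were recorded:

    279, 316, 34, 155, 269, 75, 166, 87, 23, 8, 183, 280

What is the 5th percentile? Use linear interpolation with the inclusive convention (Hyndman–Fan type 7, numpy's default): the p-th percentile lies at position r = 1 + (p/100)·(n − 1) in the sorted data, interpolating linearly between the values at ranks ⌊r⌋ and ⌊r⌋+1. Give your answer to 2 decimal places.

16.25

Sorted: 8, 23, 34, 75, 87, 155, 166, 183, 269, 279, 280, 316.
n = 12.
r = 1 + (5/100)·(12 − 1) = 1 + 0.55 = 1.55.
Rank 1 is 8 and rank 2 is 23.
Interpolate: 8 + 0.55·(23 − 8) = 8 + 0.55·15 = 16.25.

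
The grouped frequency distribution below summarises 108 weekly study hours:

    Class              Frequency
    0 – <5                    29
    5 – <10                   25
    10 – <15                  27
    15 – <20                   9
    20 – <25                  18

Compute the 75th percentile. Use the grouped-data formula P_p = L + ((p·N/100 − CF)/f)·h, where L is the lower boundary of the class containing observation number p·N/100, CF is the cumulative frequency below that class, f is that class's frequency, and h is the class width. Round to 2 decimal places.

N = 108; target position k = 75/100 · 108 = 81.
Cumulative frequencies: 29, 54, 81, 90, 108.
Observation 81 falls in the class 10 – <15.
L = 10, CF = 54, f = 27, h = 5.
P75 = 10 + ((81 − 54)/27)·5 = 10 + 5 = 15.

15.00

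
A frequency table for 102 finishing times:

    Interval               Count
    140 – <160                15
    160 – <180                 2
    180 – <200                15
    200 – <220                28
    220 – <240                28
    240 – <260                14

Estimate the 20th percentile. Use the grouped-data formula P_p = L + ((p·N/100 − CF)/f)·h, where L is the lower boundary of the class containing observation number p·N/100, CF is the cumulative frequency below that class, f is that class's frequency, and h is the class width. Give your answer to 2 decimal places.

184.53

N = 102; target position k = 20/100 · 102 = 20.4.
Cumulative frequencies: 15, 17, 32, 60, 88, 102.
Observation 20.4 falls in the class 180 – <200.
L = 180, CF = 17, f = 15, h = 20.
P20 = 180 + ((20.4 − 17)/15)·20 = 180 + 4.53333 = 184.533.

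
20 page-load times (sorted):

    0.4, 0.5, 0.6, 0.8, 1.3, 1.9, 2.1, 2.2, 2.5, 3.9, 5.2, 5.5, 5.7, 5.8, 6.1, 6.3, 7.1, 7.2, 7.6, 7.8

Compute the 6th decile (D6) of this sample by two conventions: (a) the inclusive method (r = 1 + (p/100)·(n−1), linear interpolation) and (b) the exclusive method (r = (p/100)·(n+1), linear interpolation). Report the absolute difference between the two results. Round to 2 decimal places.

n = 20.
(a) r = 12.4; between ranks 12 (5.5) and 13 (5.7): 5.58.
(b) r = 12.6; between ranks 12 (5.5) and 13 (5.7): 5.62.
|5.58 − 5.62| = 0.04.

0.04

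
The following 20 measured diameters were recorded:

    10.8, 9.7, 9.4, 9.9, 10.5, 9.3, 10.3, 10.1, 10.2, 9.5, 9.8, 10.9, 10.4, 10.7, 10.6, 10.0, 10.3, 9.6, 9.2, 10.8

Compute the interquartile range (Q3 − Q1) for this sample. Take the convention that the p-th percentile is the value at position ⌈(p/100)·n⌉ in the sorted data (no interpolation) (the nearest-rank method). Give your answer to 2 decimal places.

0.90

Sorted: 9.2, 9.3, 9.4, 9.5, 9.6, 9.7, 9.8, 9.9, 10.0, 10.1, 10.2, 10.3, 10.3, 10.4, 10.5, 10.6, 10.7, 10.8, 10.8, 10.9.
n = 20.
P25: rank ⌈25/100·20⌉ = 5 → 9.6.
P75: rank ⌈75/100·20⌉ = 15 → 10.5.
Difference: 10.5 − 9.6 = 0.9.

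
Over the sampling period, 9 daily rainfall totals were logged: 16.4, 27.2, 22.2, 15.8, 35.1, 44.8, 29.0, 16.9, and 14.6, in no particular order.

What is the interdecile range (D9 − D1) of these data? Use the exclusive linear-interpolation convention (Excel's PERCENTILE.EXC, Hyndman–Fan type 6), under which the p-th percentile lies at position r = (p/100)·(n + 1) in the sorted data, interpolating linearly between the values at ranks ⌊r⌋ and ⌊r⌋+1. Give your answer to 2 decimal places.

30.20

Sorted: 14.6, 15.8, 16.4, 16.9, 22.2, 27.2, 29.0, 35.1, 44.8.
n = 9.
P10: r = 1 (integer) → 14.6.
P90: r = 9 (integer) → 44.8.
Difference: 44.8 − 14.6 = 30.2.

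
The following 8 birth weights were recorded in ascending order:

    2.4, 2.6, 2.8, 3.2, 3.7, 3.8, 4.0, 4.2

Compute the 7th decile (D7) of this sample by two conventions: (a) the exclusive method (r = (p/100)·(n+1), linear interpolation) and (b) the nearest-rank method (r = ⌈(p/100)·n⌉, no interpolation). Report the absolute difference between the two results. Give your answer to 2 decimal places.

n = 8.
(a) r = 6.3; between ranks 6 (3.8) and 7 (4.0): 3.86.
(b) the nearest-rank method: rank 6 → 3.8.
|3.86 − 3.8| = 0.06.

0.06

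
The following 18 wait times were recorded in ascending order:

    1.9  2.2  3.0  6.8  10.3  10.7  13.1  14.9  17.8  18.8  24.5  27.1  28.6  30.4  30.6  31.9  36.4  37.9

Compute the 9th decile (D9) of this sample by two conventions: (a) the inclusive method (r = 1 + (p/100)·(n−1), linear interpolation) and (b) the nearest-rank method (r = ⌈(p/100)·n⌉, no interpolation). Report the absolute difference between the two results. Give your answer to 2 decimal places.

n = 18.
(a) r = 16.3; between ranks 16 (31.9) and 17 (36.4): 33.25.
(b) the nearest-rank method: rank 17 → 36.4.
|33.25 − 36.4| = 3.15.

3.15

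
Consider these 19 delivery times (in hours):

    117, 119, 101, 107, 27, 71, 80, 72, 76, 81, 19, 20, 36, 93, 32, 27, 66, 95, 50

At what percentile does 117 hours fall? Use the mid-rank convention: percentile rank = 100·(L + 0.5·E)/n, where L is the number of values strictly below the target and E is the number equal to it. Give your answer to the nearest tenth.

92.1

Sorted: 19, 20, 27, 27, 32, 36, 50, 66, 71, 72, 76, 80, 81, 93, 95, 101, 107, 117, 119.
Count below 117: L = 17; count equal: E = 1; n = 19.
Percentile rank = 100·(17 + 0.5·1)/19 = 100·17.5/19 = 92.11.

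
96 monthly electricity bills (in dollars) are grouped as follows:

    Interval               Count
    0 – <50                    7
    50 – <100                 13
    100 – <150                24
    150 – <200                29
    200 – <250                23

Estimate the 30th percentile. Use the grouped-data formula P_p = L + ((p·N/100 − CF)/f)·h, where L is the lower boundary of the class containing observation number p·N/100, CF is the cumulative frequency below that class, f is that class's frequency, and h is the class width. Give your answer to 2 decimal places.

118.33

N = 96; target position k = 30/100 · 96 = 28.8.
Cumulative frequencies: 7, 20, 44, 73, 96.
Observation 28.8 falls in the class 100 – <150.
L = 100, CF = 20, f = 24, h = 50.
P30 = 100 + ((28.8 − 20)/24)·50 = 100 + 18.3333 = 118.333.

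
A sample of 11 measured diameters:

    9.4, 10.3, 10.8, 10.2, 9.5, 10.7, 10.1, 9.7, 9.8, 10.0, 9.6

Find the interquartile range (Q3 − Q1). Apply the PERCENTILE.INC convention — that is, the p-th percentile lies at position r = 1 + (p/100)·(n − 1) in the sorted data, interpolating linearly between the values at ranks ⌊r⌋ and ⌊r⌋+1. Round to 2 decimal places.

Sorted: 9.4, 9.5, 9.6, 9.7, 9.8, 10.0, 10.1, 10.2, 10.3, 10.7, 10.8.
n = 11.
P25: r = 3.5; ranks 3–4 are 9.6, 9.7; interpolating gives 9.65.
P75: r = 8.5; ranks 8–9 are 10.2, 10.3; interpolating gives 10.25.
Difference: 10.25 − 9.65 = 0.6.

0.60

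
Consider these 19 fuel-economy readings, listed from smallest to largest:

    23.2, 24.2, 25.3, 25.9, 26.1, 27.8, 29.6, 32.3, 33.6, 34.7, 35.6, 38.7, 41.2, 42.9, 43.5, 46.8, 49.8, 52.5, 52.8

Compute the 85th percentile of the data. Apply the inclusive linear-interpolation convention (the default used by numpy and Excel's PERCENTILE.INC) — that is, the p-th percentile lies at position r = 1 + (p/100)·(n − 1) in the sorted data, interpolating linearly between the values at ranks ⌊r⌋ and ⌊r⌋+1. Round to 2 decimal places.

47.70

n = 19.
r = 1 + (85/100)·(19 − 1) = 1 + 15.3 = 16.3.
Rank 16 is 46.8 and rank 17 is 49.8.
Interpolate: 46.8 + 0.3·(49.8 − 46.8) = 46.8 + 0.3·3 = 47.7.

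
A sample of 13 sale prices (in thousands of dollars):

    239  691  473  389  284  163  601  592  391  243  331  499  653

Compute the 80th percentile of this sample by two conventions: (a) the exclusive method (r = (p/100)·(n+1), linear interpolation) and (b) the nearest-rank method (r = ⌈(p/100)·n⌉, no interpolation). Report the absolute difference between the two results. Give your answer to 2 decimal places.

10.40

Sorted: 163, 239, 243, 284, 331, 389, 391, 473, 499, 592, 601, 653, 691.
n = 13.
(a) r = 11.2; between ranks 11 (601) and 12 (653): 611.4.
(b) the nearest-rank method: rank 11 → 601.
|611.4 − 601| = 10.4.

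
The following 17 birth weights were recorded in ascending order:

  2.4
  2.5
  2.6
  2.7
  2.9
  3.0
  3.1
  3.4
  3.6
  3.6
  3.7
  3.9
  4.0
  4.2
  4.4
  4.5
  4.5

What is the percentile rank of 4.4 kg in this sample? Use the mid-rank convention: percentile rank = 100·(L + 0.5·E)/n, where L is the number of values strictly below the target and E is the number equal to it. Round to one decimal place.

85.3

Count below 4.4: L = 14; count equal: E = 1; n = 17.
Percentile rank = 100·(14 + 0.5·1)/17 = 100·14.5/17 = 85.29.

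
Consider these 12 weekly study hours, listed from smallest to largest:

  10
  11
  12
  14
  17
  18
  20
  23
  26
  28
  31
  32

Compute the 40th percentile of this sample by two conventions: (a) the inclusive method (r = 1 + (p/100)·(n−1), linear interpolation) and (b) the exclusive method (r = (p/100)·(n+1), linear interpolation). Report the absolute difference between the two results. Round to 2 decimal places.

0.20

n = 12.
(a) r = 5.4; between ranks 5 (17) and 6 (18): 17.4.
(b) r = 5.2; between ranks 5 (17) and 6 (18): 17.2.
|17.4 − 17.2| = 0.2.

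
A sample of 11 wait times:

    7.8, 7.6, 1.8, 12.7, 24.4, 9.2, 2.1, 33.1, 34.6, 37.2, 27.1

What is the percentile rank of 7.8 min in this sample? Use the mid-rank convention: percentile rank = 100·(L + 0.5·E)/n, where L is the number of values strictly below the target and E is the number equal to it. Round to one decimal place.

Sorted: 1.8, 2.1, 7.6, 7.8, 9.2, 12.7, 24.4, 27.1, 33.1, 34.6, 37.2.
Count below 7.8: L = 3; count equal: E = 1; n = 11.
Percentile rank = 100·(3 + 0.5·1)/11 = 100·3.5/11 = 31.82.

31.8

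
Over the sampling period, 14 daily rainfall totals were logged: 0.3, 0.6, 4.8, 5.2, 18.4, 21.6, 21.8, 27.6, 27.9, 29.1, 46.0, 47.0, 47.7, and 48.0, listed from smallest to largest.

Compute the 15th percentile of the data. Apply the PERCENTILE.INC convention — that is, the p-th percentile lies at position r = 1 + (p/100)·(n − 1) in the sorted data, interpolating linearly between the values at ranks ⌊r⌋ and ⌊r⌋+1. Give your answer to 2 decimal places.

n = 14.
r = 1 + (15/100)·(14 − 1) = 1 + 1.95 = 2.95.
Rank 2 is 0.6 and rank 3 is 4.8.
Interpolate: 0.6 + 0.95·(4.8 − 0.6) = 0.6 + 0.95·4.2 = 4.59.

4.59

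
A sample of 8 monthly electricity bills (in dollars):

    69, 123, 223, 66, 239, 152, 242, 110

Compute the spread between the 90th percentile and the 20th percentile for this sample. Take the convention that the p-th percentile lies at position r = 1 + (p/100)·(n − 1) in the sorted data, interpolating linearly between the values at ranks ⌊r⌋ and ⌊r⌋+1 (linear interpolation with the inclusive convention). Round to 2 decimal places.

Sorted: 66, 69, 110, 123, 152, 223, 239, 242.
n = 8.
P20: r = 2.4; ranks 2–3 are 69, 110; interpolating gives 85.4.
P90: r = 7.3; ranks 7–8 are 239, 242; interpolating gives 239.9.
Difference: 239.9 − 85.4 = 154.5.

154.50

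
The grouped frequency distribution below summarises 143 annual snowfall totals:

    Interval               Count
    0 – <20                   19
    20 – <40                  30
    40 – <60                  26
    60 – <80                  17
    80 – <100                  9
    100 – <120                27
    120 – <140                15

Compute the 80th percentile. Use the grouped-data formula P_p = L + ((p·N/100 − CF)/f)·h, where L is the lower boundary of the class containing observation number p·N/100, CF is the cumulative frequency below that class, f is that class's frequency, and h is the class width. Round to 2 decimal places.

N = 143; target position k = 80/100 · 143 = 114.4.
Cumulative frequencies: 19, 49, 75, 92, 101, 128, 143.
Observation 114.4 falls in the class 100 – <120.
L = 100, CF = 101, f = 27, h = 20.
P80 = 100 + ((114.4 − 101)/27)·20 = 100 + 9.92593 = 109.926.

109.93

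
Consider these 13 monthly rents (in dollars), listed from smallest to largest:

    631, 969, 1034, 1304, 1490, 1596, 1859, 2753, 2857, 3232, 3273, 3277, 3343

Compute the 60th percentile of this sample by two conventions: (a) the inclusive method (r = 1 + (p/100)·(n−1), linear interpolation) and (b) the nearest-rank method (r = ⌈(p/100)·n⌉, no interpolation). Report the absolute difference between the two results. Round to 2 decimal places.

20.80

n = 13.
(a) r = 8.2; between ranks 8 (2753) and 9 (2857): 2773.8.
(b) the nearest-rank method: rank 8 → 2753.
|2773.8 − 2753| = 20.8.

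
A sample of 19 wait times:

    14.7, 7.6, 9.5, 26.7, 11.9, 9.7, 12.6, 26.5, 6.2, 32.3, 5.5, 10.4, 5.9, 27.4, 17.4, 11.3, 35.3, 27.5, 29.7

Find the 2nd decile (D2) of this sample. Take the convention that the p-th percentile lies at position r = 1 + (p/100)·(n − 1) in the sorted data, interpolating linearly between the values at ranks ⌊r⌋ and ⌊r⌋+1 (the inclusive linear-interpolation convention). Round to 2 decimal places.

8.74

Sorted: 5.5, 5.9, 6.2, 7.6, 9.5, 9.7, 10.4, 11.3, 11.9, 12.6, 14.7, 17.4, 26.5, 26.7, 27.4, 27.5, 29.7, 32.3, 35.3.
n = 19.
r = 1 + (20/100)·(19 − 1) = 1 + 3.6 = 4.6.
Rank 4 is 7.6 and rank 5 is 9.5.
Interpolate: 7.6 + 0.6·(9.5 − 7.6) = 7.6 + 0.6·1.9 = 8.74.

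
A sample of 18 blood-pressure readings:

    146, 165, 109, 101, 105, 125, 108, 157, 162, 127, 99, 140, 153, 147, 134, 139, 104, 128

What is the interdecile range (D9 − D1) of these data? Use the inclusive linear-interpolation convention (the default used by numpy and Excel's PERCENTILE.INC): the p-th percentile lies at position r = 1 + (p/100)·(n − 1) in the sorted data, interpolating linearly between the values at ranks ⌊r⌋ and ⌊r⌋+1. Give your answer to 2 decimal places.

55.40

Sorted: 99, 101, 104, 105, 108, 109, 125, 127, 128, 134, 139, 140, 146, 147, 153, 157, 162, 165.
n = 18.
P10: r = 2.7; ranks 2–3 are 101, 104; interpolating gives 103.1.
P90: r = 16.3; ranks 16–17 are 157, 162; interpolating gives 158.5.
Difference: 158.5 − 103.1 = 55.4.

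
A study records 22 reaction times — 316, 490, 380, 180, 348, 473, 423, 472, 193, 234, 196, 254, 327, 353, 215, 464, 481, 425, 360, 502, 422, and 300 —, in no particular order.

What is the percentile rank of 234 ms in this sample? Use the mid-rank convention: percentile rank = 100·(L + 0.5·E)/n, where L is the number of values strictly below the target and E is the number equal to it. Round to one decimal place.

20.5

Sorted: 180, 193, 196, 215, 234, 254, 300, 316, 327, 348, 353, 360, 380, 422, 423, 425, 464, 472, 473, 481, 490, 502.
Count below 234: L = 4; count equal: E = 1; n = 22.
Percentile rank = 100·(4 + 0.5·1)/22 = 100·4.5/22 = 20.45.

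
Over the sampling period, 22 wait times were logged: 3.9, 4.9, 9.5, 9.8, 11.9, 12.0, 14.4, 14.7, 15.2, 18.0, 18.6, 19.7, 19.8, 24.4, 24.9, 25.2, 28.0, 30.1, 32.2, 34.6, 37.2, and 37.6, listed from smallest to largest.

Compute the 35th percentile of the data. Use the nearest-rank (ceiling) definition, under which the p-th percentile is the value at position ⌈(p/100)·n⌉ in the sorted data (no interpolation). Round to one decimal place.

n = 22.
Position = ⌈35/100 · 22⌉ = ⌈7.7⌉ = 8.
The value at rank 8 is 14.7.

14.7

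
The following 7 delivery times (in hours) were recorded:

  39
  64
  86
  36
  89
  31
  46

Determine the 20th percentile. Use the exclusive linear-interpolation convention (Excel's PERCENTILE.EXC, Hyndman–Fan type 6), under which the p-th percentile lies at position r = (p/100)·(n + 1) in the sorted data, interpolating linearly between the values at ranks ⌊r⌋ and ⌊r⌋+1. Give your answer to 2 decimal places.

Sorted: 31, 36, 39, 46, 64, 86, 89.
n = 7.
r = (20/100)·(7 + 1) = 1.6.
Rank 1 is 31 and rank 2 is 36.
Interpolate: 31 + 0.6·(36 − 31) = 31 + 0.6·5 = 34.

34.00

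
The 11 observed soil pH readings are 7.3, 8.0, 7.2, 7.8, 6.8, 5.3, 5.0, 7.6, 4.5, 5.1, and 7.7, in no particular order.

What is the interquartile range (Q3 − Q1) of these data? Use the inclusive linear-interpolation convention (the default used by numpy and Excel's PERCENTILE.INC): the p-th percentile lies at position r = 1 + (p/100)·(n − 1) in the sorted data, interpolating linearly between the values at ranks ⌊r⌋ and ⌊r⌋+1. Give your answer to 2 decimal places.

2.45

Sorted: 4.5, 5.0, 5.1, 5.3, 6.8, 7.2, 7.3, 7.6, 7.7, 7.8, 8.0.
n = 11.
P25: r = 3.5; ranks 3–4 are 5.1, 5.3; interpolating gives 5.2.
P75: r = 8.5; ranks 8–9 are 7.6, 7.7; interpolating gives 7.65.
Difference: 7.65 − 5.2 = 2.45.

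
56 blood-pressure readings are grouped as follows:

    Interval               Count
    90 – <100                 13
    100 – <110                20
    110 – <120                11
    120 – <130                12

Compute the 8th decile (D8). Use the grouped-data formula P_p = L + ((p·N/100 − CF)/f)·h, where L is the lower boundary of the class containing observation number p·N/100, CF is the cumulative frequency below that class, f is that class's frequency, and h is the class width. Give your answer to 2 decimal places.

N = 56; target position k = 80/100 · 56 = 44.8.
Cumulative frequencies: 13, 33, 44, 56.
Observation 44.8 falls in the class 120 – <130.
L = 120, CF = 44, f = 12, h = 10.
P80 = 120 + ((44.8 − 44)/12)·10 = 120 + 0.666667 = 120.667.

120.67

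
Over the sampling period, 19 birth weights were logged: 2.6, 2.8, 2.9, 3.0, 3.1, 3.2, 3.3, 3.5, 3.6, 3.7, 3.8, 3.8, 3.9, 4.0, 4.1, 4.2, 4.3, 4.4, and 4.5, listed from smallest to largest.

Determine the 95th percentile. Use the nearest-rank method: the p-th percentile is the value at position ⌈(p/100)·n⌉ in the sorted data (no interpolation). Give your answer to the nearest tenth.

4.5

n = 19.
Position = ⌈95/100 · 19⌉ = ⌈18.05⌉ = 19.
The value at rank 19 is 4.5.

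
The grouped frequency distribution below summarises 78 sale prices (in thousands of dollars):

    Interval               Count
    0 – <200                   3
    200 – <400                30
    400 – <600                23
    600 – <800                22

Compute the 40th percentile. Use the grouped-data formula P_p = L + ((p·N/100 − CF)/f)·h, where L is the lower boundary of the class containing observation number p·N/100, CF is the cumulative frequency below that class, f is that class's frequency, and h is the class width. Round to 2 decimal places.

N = 78; target position k = 40/100 · 78 = 31.2.
Cumulative frequencies: 3, 33, 56, 78.
Observation 31.2 falls in the class 200 – <400.
L = 200, CF = 3, f = 30, h = 200.
P40 = 200 + ((31.2 − 3)/30)·200 = 200 + 188 = 388.

388.00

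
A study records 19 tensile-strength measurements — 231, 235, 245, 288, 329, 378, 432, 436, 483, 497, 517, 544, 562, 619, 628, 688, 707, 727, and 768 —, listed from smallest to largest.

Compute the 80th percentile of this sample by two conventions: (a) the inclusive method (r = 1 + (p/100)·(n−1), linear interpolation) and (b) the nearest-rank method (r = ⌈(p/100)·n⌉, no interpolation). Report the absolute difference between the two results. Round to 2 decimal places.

n = 19.
(a) r = 15.4; between ranks 15 (628) and 16 (688): 652.
(b) the nearest-rank method: rank 16 → 688.
|652 − 688| = 36.

36.00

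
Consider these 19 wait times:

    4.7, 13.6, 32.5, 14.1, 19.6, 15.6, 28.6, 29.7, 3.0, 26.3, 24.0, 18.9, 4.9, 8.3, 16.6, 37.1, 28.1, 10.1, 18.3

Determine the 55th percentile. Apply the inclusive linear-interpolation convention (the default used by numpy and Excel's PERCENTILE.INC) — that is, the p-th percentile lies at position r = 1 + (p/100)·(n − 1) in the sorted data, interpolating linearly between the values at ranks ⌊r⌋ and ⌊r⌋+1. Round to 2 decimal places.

18.84

Sorted: 3.0, 4.7, 4.9, 8.3, 10.1, 13.6, 14.1, 15.6, 16.6, 18.3, 18.9, 19.6, 24.0, 26.3, 28.1, 28.6, 29.7, 32.5, 37.1.
n = 19.
r = 1 + (55/100)·(19 − 1) = 1 + 9.9 = 10.9.
Rank 10 is 18.3 and rank 11 is 18.9.
Interpolate: 18.3 + 0.9·(18.9 − 18.3) = 18.3 + 0.9·0.6 = 18.84.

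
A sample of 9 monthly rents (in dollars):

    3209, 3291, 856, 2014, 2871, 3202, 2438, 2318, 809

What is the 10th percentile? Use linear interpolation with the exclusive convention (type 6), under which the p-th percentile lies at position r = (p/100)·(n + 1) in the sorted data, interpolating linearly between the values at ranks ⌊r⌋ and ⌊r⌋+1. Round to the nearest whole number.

Sorted: 809, 856, 2014, 2318, 2438, 2871, 3202, 3209, 3291.
n = 9.
r = (10/100)·(9 + 1) = 1.
r is an integer, so P10 is the value at rank 1: 809.

809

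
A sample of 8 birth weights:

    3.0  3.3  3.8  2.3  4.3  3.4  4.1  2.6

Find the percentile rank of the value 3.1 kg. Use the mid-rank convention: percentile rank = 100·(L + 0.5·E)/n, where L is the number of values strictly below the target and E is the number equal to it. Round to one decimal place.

Sorted: 2.3, 2.6, 3.0, 3.3, 3.4, 3.8, 4.1, 4.3.
Count below 3.1: L = 3; count equal: E = 0; n = 8.
Percentile rank = 100·(3 + 0.5·0)/8 = 100·3/8 = 37.5.

37.5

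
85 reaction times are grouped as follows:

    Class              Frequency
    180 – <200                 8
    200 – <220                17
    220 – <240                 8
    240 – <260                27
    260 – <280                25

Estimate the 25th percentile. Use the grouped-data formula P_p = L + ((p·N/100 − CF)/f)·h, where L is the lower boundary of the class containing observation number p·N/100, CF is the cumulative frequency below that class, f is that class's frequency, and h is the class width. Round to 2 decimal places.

N = 85; target position k = 25/100 · 85 = 21.25.
Cumulative frequencies: 8, 25, 33, 60, 85.
Observation 21.25 falls in the class 200 – <220.
L = 200, CF = 8, f = 17, h = 20.
P25 = 200 + ((21.25 − 8)/17)·20 = 200 + 15.5882 = 215.588.

215.59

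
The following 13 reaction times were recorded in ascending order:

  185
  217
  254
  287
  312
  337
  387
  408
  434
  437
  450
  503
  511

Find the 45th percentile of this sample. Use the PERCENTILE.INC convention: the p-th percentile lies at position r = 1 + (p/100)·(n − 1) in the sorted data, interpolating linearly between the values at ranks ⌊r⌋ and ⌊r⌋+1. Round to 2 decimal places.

357.00

n = 13.
r = 1 + (45/100)·(13 − 1) = 1 + 5.4 = 6.4.
Rank 6 is 337 and rank 7 is 387.
Interpolate: 337 + 0.4·(387 − 337) = 337 + 0.4·50 = 357.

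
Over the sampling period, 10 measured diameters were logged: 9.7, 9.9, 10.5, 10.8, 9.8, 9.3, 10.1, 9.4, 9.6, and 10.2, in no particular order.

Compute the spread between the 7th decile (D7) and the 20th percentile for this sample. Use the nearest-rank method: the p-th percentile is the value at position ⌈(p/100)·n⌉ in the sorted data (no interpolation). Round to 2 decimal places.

0.70

Sorted: 9.3, 9.4, 9.6, 9.7, 9.8, 9.9, 10.1, 10.2, 10.5, 10.8.
n = 10.
P20: rank ⌈20/100·10⌉ = 2 → 9.4.
P70: rank ⌈70/100·10⌉ = 7 → 10.1.
Difference: 10.1 − 9.4 = 0.7.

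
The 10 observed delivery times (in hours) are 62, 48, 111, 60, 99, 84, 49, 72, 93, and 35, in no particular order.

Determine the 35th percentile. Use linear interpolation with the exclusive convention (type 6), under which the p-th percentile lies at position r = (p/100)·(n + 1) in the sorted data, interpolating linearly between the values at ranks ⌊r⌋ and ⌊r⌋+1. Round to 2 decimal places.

Sorted: 35, 48, 49, 60, 62, 72, 84, 93, 99, 111.
n = 10.
r = (35/100)·(10 + 1) = 3.85.
Rank 3 is 49 and rank 4 is 60.
Interpolate: 49 + 0.85·(60 − 49) = 49 + 0.85·11 = 58.35.

58.35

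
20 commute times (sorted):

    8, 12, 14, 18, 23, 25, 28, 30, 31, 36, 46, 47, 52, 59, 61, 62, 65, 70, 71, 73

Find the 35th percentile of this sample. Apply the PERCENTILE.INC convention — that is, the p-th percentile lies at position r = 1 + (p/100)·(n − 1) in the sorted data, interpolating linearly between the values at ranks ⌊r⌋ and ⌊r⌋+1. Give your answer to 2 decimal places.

29.30

n = 20.
r = 1 + (35/100)·(20 − 1) = 1 + 6.65 = 7.65.
Rank 7 is 28 and rank 8 is 30.
Interpolate: 28 + 0.65·(30 − 28) = 28 + 0.65·2 = 29.3.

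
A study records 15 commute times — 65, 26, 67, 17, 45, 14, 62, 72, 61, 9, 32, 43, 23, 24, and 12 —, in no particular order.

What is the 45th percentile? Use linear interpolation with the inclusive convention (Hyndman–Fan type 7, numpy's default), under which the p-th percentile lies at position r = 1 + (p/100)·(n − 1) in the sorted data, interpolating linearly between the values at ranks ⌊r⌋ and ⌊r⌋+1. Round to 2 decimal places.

Sorted: 9, 12, 14, 17, 23, 24, 26, 32, 43, 45, 61, 62, 65, 67, 72.
n = 15.
r = 1 + (45/100)·(15 − 1) = 1 + 6.3 = 7.3.
Rank 7 is 26 and rank 8 is 32.
Interpolate: 26 + 0.3·(32 − 26) = 26 + 0.3·6 = 27.8.

27.80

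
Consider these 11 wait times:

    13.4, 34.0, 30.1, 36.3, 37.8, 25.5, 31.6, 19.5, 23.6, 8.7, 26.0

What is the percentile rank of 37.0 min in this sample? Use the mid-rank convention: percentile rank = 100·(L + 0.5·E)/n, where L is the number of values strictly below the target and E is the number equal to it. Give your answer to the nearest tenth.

Sorted: 8.7, 13.4, 19.5, 23.6, 25.5, 26.0, 30.1, 31.6, 34.0, 36.3, 37.8.
Count below 37.0: L = 10; count equal: E = 0; n = 11.
Percentile rank = 100·(10 + 0.5·0)/11 = 100·10/11 = 90.91.

90.9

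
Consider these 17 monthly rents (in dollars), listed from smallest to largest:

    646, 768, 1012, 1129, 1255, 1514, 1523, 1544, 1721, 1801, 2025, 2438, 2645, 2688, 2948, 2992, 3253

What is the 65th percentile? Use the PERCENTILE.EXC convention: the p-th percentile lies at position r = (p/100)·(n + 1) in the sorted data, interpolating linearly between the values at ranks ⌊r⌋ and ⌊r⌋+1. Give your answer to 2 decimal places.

2314.10

n = 17.
r = (65/100)·(17 + 1) = 11.7.
Rank 11 is 2025 and rank 12 is 2438.
Interpolate: 2025 + 0.7·(2438 − 2025) = 2025 + 0.7·413 = 2314.1.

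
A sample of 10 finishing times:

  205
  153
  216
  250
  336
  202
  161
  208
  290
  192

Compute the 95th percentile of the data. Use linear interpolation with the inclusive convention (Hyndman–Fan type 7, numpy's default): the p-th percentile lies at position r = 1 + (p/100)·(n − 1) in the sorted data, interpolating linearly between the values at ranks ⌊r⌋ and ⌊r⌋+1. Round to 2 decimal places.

315.30

Sorted: 153, 161, 192, 202, 205, 208, 216, 250, 290, 336.
n = 10.
r = 1 + (95/100)·(10 − 1) = 1 + 8.55 = 9.55.
Rank 9 is 290 and rank 10 is 336.
Interpolate: 290 + 0.55·(336 − 290) = 290 + 0.55·46 = 315.3.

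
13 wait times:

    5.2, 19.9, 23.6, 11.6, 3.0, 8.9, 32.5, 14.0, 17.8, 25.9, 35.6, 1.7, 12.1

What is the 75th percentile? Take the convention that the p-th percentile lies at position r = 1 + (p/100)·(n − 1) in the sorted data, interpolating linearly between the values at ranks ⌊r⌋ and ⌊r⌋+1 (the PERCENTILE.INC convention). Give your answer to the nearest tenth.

Sorted: 1.7, 3.0, 5.2, 8.9, 11.6, 12.1, 14.0, 17.8, 19.9, 23.6, 25.9, 32.5, 35.6.
n = 13.
r = 1 + (75/100)·(13 − 1) = 1 + 9 = 10.
r is an integer, so P75 is the value at rank 10: 23.6.

23.6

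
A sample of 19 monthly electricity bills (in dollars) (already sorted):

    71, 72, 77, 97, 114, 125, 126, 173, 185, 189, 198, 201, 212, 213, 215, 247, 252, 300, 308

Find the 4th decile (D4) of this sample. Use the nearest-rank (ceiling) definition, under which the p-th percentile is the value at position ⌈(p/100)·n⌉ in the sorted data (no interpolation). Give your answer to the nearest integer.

173

n = 19.
Position = ⌈40/100 · 19⌉ = ⌈7.6⌉ = 8.
The value at rank 8 is 173.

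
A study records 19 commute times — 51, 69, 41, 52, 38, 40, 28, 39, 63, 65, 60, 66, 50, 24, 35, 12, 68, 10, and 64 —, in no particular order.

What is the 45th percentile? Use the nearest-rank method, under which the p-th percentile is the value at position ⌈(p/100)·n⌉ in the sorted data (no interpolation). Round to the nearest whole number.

41

Sorted: 10, 12, 24, 28, 35, 38, 39, 40, 41, 50, 51, 52, 60, 63, 64, 65, 66, 68, 69.
n = 19.
Position = ⌈45/100 · 19⌉ = ⌈8.55⌉ = 9.
The value at rank 9 is 41.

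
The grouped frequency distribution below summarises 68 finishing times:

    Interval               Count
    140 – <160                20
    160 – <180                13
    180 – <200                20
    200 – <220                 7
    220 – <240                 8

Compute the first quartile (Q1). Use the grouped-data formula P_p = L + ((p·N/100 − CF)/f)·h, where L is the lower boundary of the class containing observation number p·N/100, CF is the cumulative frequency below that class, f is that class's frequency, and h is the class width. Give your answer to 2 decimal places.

157.00

N = 68; target position k = 25/100 · 68 = 17.
Cumulative frequencies: 20, 33, 53, 60, 68.
Observation 17 falls in the class 140 – <160.
L = 140, CF = 0, f = 20, h = 20.
P25 = 140 + ((17 − 0)/20)·20 = 140 + 17 = 157.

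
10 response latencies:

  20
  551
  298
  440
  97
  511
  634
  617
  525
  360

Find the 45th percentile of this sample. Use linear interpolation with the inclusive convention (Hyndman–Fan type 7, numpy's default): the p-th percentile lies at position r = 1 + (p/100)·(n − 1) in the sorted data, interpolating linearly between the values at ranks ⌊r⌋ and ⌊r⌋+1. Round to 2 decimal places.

443.55

Sorted: 20, 97, 298, 360, 440, 511, 525, 551, 617, 634.
n = 10.
r = 1 + (45/100)·(10 − 1) = 1 + 4.05 = 5.05.
Rank 5 is 440 and rank 6 is 511.
Interpolate: 440 + 0.05·(511 − 440) = 440 + 0.05·71 = 443.55.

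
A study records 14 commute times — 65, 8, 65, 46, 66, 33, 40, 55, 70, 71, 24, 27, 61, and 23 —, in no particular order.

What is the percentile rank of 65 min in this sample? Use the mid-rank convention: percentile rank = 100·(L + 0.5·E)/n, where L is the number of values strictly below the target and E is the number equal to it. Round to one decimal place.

Sorted: 8, 23, 24, 27, 33, 40, 46, 55, 61, 65, 65, 66, 70, 71.
Count below 65: L = 9; count equal: E = 2; n = 14.
Percentile rank = 100·(9 + 0.5·2)/14 = 100·10/14 = 71.43.

71.4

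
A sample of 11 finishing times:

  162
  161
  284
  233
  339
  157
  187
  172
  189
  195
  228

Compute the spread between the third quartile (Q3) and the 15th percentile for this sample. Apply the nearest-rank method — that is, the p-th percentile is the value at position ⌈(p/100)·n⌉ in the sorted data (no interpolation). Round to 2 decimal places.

Sorted: 157, 161, 162, 172, 187, 189, 195, 228, 233, 284, 339.
n = 11.
P15: rank ⌈15/100·11⌉ = 2 → 161.
P75: rank ⌈75/100·11⌉ = 9 → 233.
Difference: 233 − 161 = 72.

72.00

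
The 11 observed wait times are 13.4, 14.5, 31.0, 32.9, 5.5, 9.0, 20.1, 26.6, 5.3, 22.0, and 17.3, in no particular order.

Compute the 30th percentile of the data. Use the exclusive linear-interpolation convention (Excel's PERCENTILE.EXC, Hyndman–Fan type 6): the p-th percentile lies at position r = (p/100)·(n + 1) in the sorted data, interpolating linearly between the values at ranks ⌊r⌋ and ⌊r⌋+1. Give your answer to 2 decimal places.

Sorted: 5.3, 5.5, 9.0, 13.4, 14.5, 17.3, 20.1, 22.0, 26.6, 31.0, 32.9.
n = 11.
r = (30/100)·(11 + 1) = 3.6.
Rank 3 is 9.0 and rank 4 is 13.4.
Interpolate: 9.0 + 0.6·(13.4 − 9.0) = 9.0 + 0.6·4.4 = 11.64.

11.64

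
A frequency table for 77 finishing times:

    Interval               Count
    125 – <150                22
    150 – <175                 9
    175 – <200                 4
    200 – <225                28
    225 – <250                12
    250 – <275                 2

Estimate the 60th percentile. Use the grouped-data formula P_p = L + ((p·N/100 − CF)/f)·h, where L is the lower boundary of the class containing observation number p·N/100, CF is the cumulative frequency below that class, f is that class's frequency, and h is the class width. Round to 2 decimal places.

210.00

N = 77; target position k = 60/100 · 77 = 46.2.
Cumulative frequencies: 22, 31, 35, 63, 75, 77.
Observation 46.2 falls in the class 200 – <225.
L = 200, CF = 35, f = 28, h = 25.
P60 = 200 + ((46.2 − 35)/28)·25 = 200 + 10 = 210.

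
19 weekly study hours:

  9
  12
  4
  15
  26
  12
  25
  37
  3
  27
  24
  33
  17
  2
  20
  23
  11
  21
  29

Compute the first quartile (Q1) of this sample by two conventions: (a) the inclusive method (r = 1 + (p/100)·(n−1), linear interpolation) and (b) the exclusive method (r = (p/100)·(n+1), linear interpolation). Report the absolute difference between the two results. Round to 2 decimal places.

0.50

Sorted: 2, 3, 4, 9, 11, 12, 12, 15, 17, 20, 21, 23, 24, 25, 26, 27, 29, 33, 37.
n = 19.
(a) r = 5.5; between ranks 5 (11) and 6 (12): 11.5.
(b) r = 5 → value at rank 5 = 11.
|11.5 − 11| = 0.5.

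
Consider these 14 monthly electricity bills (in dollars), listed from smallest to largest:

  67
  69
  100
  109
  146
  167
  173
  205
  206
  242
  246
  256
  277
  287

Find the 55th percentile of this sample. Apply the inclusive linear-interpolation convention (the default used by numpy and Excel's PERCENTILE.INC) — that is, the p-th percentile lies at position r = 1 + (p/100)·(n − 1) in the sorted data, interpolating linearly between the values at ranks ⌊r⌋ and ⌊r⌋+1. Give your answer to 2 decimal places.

n = 14.
r = 1 + (55/100)·(14 − 1) = 1 + 7.15 = 8.15.
Rank 8 is 205 and rank 9 is 206.
Interpolate: 205 + 0.15·(206 − 205) = 205 + 0.15·1 = 205.15.

205.15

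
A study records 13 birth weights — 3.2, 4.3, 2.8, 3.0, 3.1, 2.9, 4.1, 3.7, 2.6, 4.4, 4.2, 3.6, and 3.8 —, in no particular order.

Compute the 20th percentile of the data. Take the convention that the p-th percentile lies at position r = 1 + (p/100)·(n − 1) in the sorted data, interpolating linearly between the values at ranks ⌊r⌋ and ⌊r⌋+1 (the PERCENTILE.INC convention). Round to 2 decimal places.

2.94

Sorted: 2.6, 2.8, 2.9, 3.0, 3.1, 3.2, 3.6, 3.7, 3.8, 4.1, 4.2, 4.3, 4.4.
n = 13.
r = 1 + (20/100)·(13 − 1) = 1 + 2.4 = 3.4.
Rank 3 is 2.9 and rank 4 is 3.0.
Interpolate: 2.9 + 0.4·(3.0 − 2.9) = 2.9 + 0.4·0.1 = 2.94.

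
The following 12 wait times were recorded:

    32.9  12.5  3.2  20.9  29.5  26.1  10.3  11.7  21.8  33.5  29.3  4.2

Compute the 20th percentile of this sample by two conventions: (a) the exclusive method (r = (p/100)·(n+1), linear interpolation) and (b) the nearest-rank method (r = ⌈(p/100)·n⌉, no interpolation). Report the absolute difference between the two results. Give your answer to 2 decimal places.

Sorted: 3.2, 4.2, 10.3, 11.7, 12.5, 20.9, 21.8, 26.1, 29.3, 29.5, 32.9, 33.5.
n = 12.
(a) r = 2.6; between ranks 2 (4.2) and 3 (10.3): 7.86.
(b) the nearest-rank method: rank 3 → 10.3.
|7.86 − 10.3| = 2.44.

2.44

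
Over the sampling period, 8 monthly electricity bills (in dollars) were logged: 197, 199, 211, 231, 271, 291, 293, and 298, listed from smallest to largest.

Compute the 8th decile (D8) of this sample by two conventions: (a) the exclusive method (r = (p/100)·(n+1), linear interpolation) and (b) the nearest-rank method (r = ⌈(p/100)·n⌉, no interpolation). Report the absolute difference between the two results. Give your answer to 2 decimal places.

1.00

n = 8.
(a) r = 7.2; between ranks 7 (293) and 8 (298): 294.
(b) the nearest-rank method: rank 7 → 293.
|294 − 293| = 1.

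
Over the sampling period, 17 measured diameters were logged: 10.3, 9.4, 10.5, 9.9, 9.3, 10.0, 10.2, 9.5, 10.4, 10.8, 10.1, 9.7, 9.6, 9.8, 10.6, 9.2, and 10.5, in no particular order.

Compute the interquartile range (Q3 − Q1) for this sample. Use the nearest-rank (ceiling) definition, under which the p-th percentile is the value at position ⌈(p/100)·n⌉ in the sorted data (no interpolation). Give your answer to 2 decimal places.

0.80

Sorted: 9.2, 9.3, 9.4, 9.5, 9.6, 9.7, 9.8, 9.9, 10.0, 10.1, 10.2, 10.3, 10.4, 10.5, 10.5, 10.6, 10.8.
n = 17.
P25: rank ⌈25/100·17⌉ = 5 → 9.6.
P75: rank ⌈75/100·17⌉ = 13 → 10.4.
Difference: 10.4 − 9.6 = 0.8.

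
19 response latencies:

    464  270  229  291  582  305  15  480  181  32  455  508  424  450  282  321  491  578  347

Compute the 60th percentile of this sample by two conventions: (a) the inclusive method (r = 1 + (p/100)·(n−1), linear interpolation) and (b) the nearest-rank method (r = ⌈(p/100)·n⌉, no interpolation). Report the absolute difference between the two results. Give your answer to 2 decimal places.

Sorted: 15, 32, 181, 229, 270, 282, 291, 305, 321, 347, 424, 450, 455, 464, 480, 491, 508, 578, 582.
n = 19.
(a) r = 11.8; between ranks 11 (424) and 12 (450): 444.8.
(b) the nearest-rank method: rank 12 → 450.
|444.8 − 450| = 5.2.

5.20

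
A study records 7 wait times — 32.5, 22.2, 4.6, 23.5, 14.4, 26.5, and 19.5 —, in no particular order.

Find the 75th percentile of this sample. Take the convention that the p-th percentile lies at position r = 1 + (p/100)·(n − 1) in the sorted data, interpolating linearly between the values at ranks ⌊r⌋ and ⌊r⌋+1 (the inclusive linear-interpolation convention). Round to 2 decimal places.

Sorted: 4.6, 14.4, 19.5, 22.2, 23.5, 26.5, 32.5.
n = 7.
r = 1 + (75/100)·(7 − 1) = 1 + 4.5 = 5.5.
Rank 5 is 23.5 and rank 6 is 26.5.
Interpolate: 23.5 + 0.5·(26.5 − 23.5) = 23.5 + 0.5·3 = 25.

25.00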